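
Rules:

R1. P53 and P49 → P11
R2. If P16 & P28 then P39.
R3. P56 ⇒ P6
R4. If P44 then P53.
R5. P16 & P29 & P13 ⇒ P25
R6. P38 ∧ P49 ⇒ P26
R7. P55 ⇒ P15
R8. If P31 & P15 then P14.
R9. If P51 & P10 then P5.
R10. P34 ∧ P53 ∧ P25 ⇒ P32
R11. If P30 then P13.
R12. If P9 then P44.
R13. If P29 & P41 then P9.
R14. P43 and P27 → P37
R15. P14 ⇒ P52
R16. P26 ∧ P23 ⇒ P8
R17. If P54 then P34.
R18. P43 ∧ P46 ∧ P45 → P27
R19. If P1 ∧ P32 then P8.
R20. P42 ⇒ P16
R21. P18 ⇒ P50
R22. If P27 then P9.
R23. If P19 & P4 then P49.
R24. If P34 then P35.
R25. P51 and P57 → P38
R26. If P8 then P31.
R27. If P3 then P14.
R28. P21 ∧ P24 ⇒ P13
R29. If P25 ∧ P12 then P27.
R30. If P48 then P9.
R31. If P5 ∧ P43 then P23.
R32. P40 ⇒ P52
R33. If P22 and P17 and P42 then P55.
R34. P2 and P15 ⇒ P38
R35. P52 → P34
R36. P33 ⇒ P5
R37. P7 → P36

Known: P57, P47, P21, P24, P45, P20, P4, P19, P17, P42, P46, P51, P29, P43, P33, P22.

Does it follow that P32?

Yes

P27  (by R18: P43, P46, P45)
P16  (by R20: P42)
P9  (by R22: P27)
P49  (by R23: P19, P4)
P38  (by R25: P51, P57)
P13  (by R28: P21, P24)
P55  (by R33: P22, P17, P42)
P5  (by R36: P33)
P25  (by R5: P16, P29, P13)
P26  (by R6: P38, P49)
P15  (by R7: P55)
P44  (by R12: P9)
P23  (by R31: P5, P43)
P53  (by R4: P44)
P8  (by R16: P26, P23)
P31  (by R26: P8)
P14  (by R8: P31, P15)
P52  (by R15: P14)
P34  (by R35: P52)
P32  (by R10: P34, P53, P25)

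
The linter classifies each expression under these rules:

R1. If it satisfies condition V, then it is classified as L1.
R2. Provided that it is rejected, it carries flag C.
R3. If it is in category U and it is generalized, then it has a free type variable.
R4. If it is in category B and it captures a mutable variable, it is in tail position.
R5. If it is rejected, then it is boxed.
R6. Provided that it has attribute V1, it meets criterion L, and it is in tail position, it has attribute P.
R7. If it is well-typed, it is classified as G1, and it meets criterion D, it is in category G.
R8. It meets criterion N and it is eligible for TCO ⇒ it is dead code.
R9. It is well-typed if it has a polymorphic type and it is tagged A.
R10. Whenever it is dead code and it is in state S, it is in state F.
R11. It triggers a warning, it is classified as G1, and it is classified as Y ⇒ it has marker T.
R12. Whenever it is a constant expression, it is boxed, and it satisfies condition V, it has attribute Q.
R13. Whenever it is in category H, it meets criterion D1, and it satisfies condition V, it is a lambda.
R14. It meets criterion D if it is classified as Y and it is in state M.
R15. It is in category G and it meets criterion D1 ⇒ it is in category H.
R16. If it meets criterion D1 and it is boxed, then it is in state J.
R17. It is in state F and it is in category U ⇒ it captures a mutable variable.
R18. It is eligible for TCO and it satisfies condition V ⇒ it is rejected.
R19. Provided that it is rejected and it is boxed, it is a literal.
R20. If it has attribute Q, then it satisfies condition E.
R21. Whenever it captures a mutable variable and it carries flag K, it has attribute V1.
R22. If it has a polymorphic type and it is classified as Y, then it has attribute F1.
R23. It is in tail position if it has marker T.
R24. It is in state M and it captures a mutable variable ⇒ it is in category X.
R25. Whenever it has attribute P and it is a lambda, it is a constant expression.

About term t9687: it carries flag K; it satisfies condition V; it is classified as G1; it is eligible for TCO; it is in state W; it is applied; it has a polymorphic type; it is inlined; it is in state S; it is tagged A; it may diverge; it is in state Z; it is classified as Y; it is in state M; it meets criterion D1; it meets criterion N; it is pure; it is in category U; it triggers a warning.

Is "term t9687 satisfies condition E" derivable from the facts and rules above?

No

Forward chaining from the given facts derives: is classified as L1, is dead code, is well-typed, is in state F, has marker T, meets criterion D, captures a mutable variable, is rejected, has attribute V1, has attribute F1, is in tail position, is in category X, carries flag C, is boxed, is in category G, is in category H, is in state J, is a literal, is a lambda.
The only rule concluding "it satisfies condition E" is R20, which needs "it has attribute Q"; that is never established.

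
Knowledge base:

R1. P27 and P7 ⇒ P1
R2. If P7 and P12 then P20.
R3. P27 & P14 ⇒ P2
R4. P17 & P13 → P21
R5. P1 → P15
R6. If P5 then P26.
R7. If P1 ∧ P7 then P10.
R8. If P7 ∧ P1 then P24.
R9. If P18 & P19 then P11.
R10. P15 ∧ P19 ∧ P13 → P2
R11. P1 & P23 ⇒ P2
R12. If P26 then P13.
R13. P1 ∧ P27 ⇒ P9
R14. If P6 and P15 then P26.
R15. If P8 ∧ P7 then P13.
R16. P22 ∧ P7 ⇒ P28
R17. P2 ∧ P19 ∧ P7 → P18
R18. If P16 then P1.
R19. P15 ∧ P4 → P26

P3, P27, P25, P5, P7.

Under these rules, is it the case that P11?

No

Forward chaining from the given facts derives: P1, P15, P26, P10, P24, P13, P9.
The only rule concluding P11 is R9, which needs P18; that is never established.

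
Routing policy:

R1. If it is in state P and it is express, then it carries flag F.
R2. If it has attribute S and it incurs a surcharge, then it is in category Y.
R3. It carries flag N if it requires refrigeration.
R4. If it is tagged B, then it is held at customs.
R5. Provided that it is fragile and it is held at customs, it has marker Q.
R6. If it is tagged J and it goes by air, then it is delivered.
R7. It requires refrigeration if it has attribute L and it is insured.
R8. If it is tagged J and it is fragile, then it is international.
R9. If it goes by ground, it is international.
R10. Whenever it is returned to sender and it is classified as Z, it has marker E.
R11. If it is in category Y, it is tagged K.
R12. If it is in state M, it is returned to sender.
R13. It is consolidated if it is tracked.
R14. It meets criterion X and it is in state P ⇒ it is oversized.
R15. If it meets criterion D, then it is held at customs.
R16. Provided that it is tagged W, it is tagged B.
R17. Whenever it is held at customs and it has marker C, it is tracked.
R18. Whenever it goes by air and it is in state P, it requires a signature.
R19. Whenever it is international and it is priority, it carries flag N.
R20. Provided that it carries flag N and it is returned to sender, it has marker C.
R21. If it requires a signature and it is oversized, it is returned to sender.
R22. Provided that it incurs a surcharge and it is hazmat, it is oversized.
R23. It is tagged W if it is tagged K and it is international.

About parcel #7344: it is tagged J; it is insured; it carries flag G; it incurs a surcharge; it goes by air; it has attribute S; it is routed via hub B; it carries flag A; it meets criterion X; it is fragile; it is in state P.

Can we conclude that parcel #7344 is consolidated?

Forward chaining from the given facts derives: is in category Y, is delivered, is international, is tagged K, is oversized, requires a signature, is returned to sender, is tagged W, is tagged B, is held at customs, has marker Q.
The only rule concluding "it is consolidated" is R13, which needs "it is tracked"; that is never established.

No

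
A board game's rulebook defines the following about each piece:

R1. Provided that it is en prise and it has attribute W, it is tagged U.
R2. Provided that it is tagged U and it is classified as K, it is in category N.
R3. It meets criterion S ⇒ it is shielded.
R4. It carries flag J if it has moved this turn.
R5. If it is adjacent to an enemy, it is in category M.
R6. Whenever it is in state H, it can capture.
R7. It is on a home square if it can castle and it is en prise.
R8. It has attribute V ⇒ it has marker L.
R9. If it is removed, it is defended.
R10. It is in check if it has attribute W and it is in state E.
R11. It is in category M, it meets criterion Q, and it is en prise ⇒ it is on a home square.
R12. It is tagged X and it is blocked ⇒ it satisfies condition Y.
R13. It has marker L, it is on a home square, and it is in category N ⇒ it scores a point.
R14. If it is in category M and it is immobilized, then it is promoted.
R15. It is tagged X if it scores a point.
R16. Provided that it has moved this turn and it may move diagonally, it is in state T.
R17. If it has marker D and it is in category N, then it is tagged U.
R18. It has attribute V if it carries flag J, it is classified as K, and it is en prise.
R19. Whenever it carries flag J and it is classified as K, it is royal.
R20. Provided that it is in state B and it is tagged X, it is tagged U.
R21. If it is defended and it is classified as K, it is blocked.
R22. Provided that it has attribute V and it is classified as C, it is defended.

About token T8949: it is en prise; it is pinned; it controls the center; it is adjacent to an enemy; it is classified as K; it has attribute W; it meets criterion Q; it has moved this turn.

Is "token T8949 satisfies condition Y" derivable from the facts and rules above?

No

Forward chaining from the given facts derives: is tagged U, is in category N, carries flag J, is in category M, is on a home square, has attribute V, is royal, has marker L, scores a point, is tagged X.
The only rule concluding "it satisfies condition Y" is R12, which needs "it is blocked"; that is never established.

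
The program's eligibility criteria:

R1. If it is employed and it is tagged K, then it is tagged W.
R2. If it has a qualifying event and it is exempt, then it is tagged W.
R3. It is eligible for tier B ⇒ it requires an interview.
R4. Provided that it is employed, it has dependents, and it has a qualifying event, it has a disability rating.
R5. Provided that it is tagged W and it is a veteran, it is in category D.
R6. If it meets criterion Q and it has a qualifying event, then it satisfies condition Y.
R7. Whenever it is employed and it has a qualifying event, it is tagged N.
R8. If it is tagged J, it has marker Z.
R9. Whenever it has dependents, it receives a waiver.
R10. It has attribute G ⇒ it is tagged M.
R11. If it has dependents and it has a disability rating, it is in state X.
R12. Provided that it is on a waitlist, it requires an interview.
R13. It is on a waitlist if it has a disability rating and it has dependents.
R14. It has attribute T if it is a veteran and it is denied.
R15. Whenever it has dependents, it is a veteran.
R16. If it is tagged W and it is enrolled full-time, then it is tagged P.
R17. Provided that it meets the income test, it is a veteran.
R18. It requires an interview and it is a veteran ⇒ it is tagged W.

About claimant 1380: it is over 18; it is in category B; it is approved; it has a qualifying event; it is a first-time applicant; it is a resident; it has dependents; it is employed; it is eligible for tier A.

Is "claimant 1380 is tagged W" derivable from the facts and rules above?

By R4 (it is employed, it has dependents, it has a qualifying event): it has a disability rating.
By R13 (it has a disability rating, it has dependents): it is on a waitlist.
By R15 (it has dependents): it is a veteran.
By R12 (it is on a waitlist): it requires an interview.
By R18 (it requires an interview, it is a veteran): it is tagged W.

Yes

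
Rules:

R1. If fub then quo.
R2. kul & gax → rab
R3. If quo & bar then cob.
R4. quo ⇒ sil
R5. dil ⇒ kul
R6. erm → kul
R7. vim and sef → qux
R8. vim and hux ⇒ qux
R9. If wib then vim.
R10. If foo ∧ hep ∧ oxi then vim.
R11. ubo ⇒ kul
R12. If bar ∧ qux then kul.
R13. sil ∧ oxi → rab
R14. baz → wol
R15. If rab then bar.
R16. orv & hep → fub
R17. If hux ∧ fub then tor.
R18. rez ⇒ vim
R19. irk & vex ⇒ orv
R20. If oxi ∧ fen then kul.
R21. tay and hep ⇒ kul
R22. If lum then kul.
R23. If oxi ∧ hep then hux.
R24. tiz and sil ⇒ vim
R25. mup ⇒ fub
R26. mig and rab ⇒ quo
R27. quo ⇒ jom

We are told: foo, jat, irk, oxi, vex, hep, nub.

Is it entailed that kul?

vim  (by R10: foo, hep, oxi)
orv  (by R19: irk, vex)
hux  (by R23: oxi, hep)
qux  (by R8: vim, hux)
fub  (by R16: orv, hep)
quo  (by R1: fub)
sil  (by R4: quo)
rab  (by R13: sil, oxi)
bar  (by R15: rab)
kul  (by R12: bar, qux)

Yes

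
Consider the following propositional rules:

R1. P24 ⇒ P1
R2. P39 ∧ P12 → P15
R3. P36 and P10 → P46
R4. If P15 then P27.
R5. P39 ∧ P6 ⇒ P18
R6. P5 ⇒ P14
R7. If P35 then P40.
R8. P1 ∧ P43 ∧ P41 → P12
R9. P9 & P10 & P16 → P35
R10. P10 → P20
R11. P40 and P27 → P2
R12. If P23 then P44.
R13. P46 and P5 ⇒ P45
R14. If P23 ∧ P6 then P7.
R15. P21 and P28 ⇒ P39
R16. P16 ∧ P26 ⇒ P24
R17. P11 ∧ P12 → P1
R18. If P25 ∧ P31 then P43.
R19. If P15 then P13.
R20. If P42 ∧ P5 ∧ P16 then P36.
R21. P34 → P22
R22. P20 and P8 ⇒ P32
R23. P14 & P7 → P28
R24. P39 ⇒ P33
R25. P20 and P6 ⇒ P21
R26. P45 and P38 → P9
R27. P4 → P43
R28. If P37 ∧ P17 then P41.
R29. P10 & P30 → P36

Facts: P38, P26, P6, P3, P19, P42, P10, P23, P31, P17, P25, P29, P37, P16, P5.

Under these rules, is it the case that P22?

No

Forward chaining from the given facts derives: P14, P20, P44, P7, P24, P43, P36, P28, P21, P41, P1, P46, P12, P45, P39, P33, P9, P15, P27, P18, P35, P13, P40, P2.
The only rule concluding P22 is R21, which needs P34; that is never established.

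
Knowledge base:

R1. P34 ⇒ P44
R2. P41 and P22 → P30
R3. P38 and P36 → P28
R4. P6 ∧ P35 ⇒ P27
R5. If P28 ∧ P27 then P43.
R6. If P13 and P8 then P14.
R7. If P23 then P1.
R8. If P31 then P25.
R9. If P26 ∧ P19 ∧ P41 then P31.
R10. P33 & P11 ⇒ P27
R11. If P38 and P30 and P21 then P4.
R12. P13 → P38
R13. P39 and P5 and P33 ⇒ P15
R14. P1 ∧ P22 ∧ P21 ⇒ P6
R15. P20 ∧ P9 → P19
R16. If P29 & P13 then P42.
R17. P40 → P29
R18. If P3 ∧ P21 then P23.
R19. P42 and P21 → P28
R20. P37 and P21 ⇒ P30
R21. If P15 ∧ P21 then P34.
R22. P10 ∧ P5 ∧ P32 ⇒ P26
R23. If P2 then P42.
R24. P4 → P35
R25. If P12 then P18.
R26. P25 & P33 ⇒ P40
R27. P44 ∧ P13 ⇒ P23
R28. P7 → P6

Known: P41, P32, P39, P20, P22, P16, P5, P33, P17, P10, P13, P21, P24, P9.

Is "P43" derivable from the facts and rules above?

Yes

P30  (by R2: P41, P22)
P38  (by R12: P13)
P15  (by R13: P39, P5, P33)
P19  (by R15: P20, P9)
P34  (by R21: P15, P21)
P26  (by R22: P10, P5, P32)
P44  (by R1: P34)
P31  (by R9: P26, P19, P41)
P4  (by R11: P38, P30, P21)
P35  (by R24: P4)
P23  (by R27: P44, P13)
P1  (by R7: P23)
P25  (by R8: P31)
P6  (by R14: P1, P22, P21)
P40  (by R26: P25, P33)
P27  (by R4: P6, P35)
P29  (by R17: P40)
P42  (by R16: P29, P13)
P28  (by R19: P42, P21)
P43  (by R5: P28, P27)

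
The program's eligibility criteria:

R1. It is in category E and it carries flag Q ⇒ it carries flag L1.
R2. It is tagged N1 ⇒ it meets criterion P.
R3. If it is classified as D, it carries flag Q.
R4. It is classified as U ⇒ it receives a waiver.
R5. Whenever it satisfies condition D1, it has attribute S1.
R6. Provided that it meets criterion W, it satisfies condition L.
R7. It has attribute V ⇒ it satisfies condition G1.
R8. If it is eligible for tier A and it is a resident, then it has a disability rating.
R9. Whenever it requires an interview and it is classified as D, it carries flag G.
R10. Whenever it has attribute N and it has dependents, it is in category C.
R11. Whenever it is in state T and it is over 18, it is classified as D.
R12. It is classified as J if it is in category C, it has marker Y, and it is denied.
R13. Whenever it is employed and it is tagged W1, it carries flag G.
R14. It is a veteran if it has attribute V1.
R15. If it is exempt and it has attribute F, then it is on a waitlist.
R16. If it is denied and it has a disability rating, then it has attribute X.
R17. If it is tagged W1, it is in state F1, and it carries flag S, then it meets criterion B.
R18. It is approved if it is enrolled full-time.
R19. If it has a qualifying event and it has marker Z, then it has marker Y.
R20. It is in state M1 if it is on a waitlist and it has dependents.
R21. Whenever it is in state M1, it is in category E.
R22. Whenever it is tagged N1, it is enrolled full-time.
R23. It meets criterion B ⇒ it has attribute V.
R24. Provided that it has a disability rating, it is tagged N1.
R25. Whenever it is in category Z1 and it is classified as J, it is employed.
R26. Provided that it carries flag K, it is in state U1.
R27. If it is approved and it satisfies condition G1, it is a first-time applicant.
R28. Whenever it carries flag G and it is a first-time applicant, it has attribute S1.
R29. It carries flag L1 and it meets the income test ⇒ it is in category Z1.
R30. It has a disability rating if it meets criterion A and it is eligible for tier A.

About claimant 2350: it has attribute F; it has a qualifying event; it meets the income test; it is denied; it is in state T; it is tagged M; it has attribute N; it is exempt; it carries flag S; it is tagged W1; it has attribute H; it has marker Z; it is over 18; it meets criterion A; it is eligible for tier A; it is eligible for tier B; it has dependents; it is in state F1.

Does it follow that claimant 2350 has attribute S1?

By R10 (it has attribute N, it has dependents): it is in category C.
By R11 (it is in state T, it is over 18): it is classified as D.
By R15 (it is exempt, it has attribute F): it is on a waitlist.
By R17 (it is tagged W1, it is in state F1, it carries flag S): it meets criterion B.
By R19 (it has a qualifying event, it has marker Z): it has marker Y.
By R20 (it is on a waitlist, it has dependents): it is in state M1.
By R21 (it is in state M1): it is in category E.
By R23 (it meets criterion B): it has attribute V.
By R30 (it meets criterion A, it is eligible for tier A): it has a disability rating.
By R3 (it is classified as D): it carries flag Q.
By R7 (it has attribute V): it satisfies condition G1.
By R12 (it is in category C, it has marker Y, it is denied): it is classified as J.
By R24 (it has a disability rating): it is tagged N1.
By R1 (it is in category E, it carries flag Q): it carries flag L1.
By R22 (it is tagged N1): it is enrolled full-time.
By R29 (it carries flag L1, it meets the income test): it is in category Z1.
By R18 (it is enrolled full-time): it is approved.
By R25 (it is in category Z1, it is classified as J): it is employed.
By R27 (it is approved, it satisfies condition G1): it is a first-time applicant.
By R13 (it is employed, it is tagged W1): it carries flag G.
By R28 (it carries flag G, it is a first-time applicant): it has attribute S1.

Yes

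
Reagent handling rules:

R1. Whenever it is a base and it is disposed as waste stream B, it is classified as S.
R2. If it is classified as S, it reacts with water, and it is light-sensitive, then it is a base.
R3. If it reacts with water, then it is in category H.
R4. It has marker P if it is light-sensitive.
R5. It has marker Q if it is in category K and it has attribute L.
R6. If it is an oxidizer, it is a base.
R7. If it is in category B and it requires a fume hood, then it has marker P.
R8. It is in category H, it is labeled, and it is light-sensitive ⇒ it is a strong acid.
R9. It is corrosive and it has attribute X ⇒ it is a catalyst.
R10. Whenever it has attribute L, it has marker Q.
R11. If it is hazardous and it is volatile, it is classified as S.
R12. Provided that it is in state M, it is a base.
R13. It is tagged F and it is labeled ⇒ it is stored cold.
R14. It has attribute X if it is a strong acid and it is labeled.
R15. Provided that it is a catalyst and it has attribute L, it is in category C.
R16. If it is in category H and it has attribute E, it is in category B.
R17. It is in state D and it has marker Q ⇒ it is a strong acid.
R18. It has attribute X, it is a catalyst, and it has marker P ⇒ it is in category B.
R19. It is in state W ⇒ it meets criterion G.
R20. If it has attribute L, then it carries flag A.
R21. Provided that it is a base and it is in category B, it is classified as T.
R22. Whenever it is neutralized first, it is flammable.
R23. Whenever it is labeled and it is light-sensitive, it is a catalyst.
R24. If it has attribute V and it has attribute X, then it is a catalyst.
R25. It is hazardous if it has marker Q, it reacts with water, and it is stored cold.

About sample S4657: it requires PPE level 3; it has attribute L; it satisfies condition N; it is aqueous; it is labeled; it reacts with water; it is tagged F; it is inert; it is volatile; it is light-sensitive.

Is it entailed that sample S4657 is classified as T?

By R3 (it reacts with water): it is in category H.
By R4 (it is light-sensitive): it has marker P.
By R8 (it is in category H, it is labeled, it is light-sensitive): it is a strong acid.
By R10 (it has attribute L): it has marker Q.
By R13 (it is tagged F, it is labeled): it is stored cold.
By R14 (it is a strong acid, it is labeled): it has attribute X.
By R23 (it is labeled, it is light-sensitive): it is a catalyst.
By R25 (it has marker Q, it reacts with water, it is stored cold): it is hazardous.
By R11 (it is hazardous, it is volatile): it is classified as S.
By R18 (it has attribute X, it is a catalyst, it has marker P): it is in category B.
By R2 (it is classified as S, it reacts with water, it is light-sensitive): it is a base.
By R21 (it is a base, it is in category B): it is classified as T.

Yes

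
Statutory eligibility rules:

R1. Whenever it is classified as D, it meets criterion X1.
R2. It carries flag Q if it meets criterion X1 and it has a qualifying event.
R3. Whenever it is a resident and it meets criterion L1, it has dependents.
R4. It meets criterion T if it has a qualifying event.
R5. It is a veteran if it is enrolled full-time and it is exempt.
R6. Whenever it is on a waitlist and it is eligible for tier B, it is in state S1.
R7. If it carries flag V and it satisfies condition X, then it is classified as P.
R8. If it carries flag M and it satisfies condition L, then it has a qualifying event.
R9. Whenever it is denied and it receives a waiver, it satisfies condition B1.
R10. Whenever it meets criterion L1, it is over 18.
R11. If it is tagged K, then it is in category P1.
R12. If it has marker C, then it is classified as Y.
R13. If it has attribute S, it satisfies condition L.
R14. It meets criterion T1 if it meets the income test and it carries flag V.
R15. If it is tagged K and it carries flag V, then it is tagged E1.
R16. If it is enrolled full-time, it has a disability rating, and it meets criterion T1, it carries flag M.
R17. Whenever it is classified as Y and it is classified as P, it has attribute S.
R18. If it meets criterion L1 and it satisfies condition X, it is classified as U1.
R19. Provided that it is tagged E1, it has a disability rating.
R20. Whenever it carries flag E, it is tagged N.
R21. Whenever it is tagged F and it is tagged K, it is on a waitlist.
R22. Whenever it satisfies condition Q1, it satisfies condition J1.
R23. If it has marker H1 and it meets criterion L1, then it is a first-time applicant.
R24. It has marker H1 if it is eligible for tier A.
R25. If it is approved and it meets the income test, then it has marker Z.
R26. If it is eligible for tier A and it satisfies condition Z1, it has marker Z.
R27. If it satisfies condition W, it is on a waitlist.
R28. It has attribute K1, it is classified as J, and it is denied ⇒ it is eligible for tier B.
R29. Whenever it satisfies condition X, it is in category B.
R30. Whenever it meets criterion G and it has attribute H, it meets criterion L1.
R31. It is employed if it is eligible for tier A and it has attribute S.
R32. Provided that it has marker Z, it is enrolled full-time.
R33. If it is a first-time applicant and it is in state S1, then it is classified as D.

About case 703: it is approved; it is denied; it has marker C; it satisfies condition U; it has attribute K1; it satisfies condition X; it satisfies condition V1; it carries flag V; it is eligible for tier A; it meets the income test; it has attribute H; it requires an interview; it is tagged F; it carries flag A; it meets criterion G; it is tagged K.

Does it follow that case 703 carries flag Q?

Forward chaining from the given facts derives: is classified as P, is in category P1, is classified as Y, meets criterion T1, is tagged E1, has attribute S, has a disability rating, is on a waitlist, has marker H1, has marker Z, is in category B, meets criterion L1, is employed, is enrolled full-time, is over 18, satisfies condition L, carries flag M, is classified as U1, is a first-time applicant, has a qualifying event, meets criterion T.
The only rule concluding "it carries flag Q" is R2, which needs "it meets criterion X1"; that is never established.

No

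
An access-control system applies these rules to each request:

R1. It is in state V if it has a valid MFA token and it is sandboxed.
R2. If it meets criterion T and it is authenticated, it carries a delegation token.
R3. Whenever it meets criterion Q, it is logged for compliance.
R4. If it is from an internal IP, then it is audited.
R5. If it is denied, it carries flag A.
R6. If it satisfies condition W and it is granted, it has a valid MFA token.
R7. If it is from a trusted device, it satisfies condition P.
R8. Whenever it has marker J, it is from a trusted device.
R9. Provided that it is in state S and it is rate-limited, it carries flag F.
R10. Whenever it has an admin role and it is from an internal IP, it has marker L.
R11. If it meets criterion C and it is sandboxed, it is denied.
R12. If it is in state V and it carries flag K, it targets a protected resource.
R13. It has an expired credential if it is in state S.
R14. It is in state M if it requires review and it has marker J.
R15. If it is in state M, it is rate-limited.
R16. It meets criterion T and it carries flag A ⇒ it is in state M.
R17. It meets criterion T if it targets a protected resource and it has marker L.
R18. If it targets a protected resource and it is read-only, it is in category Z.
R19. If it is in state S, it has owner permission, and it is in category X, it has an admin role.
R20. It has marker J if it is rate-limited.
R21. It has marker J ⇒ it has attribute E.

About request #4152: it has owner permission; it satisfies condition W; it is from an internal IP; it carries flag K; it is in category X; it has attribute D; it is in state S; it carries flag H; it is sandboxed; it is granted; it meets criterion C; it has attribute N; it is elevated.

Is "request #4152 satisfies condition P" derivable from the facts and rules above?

By R6 (it satisfies condition W, it is granted): it has a valid MFA token.
By R11 (it meets criterion C, it is sandboxed): it is denied.
By R19 (it is in state S, it has owner permission, it is in category X): it has an admin role.
By R1 (it has a valid MFA token, it is sandboxed): it is in state V.
By R5 (it is denied): it carries flag A.
By R10 (it has an admin role, it is from an internal IP): it has marker L.
By R12 (it is in state V, it carries flag K): it targets a protected resource.
By R17 (it targets a protected resource, it has marker L): it meets criterion T.
By R16 (it meets criterion T, it carries flag A): it is in state M.
By R15 (it is in state M): it is rate-limited.
By R20 (it is rate-limited): it has marker J.
By R8 (it has marker J): it is from a trusted device.
By R7 (it is from a trusted device): it satisfies condition P.

Yes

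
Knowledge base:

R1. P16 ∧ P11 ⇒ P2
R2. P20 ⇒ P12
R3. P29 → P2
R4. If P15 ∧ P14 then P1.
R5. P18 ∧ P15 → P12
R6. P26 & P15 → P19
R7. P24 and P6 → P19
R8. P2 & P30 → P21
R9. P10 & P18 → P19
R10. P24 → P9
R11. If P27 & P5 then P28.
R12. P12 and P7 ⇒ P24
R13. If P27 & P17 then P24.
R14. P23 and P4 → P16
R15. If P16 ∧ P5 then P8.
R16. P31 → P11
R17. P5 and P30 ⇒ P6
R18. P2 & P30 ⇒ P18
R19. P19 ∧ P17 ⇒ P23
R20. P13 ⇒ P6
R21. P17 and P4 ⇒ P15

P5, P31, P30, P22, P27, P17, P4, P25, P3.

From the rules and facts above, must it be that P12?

P24  (by R13: P27, P17)
P11  (by R16: P31)
P6  (by R17: P5, P30)
P15  (by R21: P17, P4)
P19  (by R7: P24, P6)
P23  (by R19: P19, P17)
P16  (by R14: P23, P4)
P2  (by R1: P16, P11)
P18  (by R18: P2, P30)
P12  (by R5: P18, P15)

Yes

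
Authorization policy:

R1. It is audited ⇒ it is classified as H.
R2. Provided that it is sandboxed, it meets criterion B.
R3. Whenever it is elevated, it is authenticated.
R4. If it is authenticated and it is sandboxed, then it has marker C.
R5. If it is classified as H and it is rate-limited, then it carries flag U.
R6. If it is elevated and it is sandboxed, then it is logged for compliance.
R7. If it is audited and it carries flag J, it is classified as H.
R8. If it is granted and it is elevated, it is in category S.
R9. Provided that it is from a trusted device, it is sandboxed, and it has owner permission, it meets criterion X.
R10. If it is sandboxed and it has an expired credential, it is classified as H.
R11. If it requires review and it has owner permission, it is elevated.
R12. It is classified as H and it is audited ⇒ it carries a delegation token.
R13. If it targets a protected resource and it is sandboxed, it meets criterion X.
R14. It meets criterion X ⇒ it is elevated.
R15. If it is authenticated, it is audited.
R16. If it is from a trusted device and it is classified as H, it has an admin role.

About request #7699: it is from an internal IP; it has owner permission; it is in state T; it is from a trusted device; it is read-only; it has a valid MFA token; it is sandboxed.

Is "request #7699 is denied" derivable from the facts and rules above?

Forward chaining from the given facts derives: meets criterion B, meets criterion X, is elevated, is authenticated, has marker C, is logged for compliance, is audited, is classified as H, carries a delegation token, has an admin role.
No rule has "it is denied" as its conclusion, and it is not among the given facts.

No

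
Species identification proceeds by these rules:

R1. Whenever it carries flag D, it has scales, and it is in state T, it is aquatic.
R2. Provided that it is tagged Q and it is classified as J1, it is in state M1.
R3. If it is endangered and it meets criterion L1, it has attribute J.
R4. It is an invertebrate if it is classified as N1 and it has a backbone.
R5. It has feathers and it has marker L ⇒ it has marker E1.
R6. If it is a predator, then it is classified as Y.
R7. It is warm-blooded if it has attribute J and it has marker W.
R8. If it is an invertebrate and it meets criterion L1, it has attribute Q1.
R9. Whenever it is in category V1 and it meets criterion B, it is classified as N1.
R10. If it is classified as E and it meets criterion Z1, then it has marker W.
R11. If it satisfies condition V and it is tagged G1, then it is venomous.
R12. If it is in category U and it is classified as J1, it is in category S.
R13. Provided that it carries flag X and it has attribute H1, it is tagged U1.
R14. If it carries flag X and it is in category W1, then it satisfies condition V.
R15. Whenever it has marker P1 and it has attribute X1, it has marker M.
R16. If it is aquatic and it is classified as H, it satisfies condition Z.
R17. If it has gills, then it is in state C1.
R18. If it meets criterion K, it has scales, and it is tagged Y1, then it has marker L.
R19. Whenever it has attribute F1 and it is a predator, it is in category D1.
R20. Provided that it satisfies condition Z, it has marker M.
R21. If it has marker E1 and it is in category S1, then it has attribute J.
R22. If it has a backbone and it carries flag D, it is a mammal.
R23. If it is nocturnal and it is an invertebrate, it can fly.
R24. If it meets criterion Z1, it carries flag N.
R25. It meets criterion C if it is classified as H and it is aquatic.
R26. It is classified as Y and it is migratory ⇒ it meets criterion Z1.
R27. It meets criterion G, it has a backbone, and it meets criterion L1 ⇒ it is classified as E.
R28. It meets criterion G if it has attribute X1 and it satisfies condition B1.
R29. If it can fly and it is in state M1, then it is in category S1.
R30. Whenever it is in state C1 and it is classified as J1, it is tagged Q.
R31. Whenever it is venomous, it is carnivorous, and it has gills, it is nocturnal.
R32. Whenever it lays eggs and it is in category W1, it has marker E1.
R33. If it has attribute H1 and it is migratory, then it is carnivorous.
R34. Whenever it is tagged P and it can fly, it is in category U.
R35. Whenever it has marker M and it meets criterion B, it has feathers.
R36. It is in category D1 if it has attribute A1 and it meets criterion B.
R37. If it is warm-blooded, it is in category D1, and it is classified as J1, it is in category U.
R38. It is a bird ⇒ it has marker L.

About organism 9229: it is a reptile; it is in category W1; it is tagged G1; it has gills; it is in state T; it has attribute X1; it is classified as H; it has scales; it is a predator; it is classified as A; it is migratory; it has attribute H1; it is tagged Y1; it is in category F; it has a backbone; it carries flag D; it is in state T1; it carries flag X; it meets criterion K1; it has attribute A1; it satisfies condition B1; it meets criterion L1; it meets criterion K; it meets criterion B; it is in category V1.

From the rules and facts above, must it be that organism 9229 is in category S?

Forward chaining from the given facts derives: is aquatic, is classified as Y, is classified as N1, is tagged U1, satisfies condition V, satisfies condition Z, is in state C1, has marker L, has marker M, is a mammal, meets criterion C, meets criterion Z1, meets criterion G, is carnivorous, has feathers, is in category D1, is an invertebrate, has marker E1, has attribute Q1, is venomous, carries flag N, is classified as E, is nocturnal, has marker W, can fly.
The only rule concluding "it is in category S" is R12, which needs "it is in category U"; that is never established.

No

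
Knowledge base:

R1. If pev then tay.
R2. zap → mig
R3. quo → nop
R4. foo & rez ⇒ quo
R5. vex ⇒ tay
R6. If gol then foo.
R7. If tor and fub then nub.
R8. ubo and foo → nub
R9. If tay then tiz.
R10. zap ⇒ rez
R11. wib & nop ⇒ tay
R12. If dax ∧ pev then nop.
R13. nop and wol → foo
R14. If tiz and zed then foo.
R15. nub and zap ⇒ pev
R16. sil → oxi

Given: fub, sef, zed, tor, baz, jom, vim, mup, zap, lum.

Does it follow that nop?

Yes

nub  (by R7: tor, fub)
rez  (by R10: zap)
pev  (by R15: nub, zap)
tay  (by R1: pev)
tiz  (by R9: tay)
foo  (by R14: tiz, zed)
quo  (by R4: foo, rez)
nop  (by R3: quo)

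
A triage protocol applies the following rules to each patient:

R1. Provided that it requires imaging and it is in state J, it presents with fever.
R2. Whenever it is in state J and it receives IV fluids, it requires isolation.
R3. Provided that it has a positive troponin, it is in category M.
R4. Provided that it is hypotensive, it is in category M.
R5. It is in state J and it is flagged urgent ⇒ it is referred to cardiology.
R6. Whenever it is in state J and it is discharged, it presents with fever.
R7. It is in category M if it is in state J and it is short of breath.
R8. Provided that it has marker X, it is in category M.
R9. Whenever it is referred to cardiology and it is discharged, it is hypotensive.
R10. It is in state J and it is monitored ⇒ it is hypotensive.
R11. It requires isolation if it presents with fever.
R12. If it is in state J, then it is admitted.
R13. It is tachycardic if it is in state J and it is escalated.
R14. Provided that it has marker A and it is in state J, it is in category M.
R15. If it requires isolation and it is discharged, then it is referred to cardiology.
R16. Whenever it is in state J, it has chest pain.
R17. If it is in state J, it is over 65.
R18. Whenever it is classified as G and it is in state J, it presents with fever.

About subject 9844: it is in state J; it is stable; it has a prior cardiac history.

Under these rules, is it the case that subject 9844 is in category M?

No

Forward chaining from the given facts derives: is admitted, has chest pain, is over 65.
Rules concluding "it is in category M": R3 needs "it has a positive troponin"; R4 needs "it is hypotensive"; R7 needs "it is short of breath"; R8 needs "it has marker X"; R14 needs "it has marker A" — none of these are established.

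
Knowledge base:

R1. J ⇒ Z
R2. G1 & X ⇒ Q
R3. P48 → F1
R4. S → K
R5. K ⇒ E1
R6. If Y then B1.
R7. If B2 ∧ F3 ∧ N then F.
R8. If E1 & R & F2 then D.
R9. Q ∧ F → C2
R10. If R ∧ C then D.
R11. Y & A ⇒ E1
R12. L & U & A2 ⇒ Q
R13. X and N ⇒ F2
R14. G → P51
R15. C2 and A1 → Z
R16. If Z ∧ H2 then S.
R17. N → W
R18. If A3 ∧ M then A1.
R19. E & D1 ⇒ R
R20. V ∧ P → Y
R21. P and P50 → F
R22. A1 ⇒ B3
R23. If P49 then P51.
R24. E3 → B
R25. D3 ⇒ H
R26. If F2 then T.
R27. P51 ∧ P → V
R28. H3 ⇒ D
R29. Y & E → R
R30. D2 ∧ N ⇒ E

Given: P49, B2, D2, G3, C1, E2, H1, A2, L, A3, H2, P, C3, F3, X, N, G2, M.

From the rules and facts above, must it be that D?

Forward chaining from the given facts derives: F, F2, W, A1, B3, P51, T, V, E, Y, R, B1.
Rules concluding D: R8 needs E1; R10 needs C; R28 needs H3 — none of these are established.

No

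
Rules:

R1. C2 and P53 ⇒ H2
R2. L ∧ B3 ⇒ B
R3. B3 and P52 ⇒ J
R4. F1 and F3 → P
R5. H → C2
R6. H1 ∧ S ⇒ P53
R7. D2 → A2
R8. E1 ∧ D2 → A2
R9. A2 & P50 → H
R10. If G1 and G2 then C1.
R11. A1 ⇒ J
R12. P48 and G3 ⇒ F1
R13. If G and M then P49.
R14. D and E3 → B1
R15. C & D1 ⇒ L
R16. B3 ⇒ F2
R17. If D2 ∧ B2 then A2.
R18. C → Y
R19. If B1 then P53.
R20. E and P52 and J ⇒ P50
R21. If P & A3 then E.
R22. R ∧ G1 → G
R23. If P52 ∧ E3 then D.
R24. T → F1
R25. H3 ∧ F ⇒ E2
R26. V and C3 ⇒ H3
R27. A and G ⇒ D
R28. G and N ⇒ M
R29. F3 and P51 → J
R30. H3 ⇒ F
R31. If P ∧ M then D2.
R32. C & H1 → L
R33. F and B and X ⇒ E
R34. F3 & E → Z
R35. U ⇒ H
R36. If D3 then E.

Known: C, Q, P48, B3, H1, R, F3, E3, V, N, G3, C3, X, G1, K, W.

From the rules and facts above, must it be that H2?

Forward chaining from the given facts derives: F1, F2, Y, G, H3, M, F, L, B, P, P49, E2, D2, E, Z, A2.
The only rule concluding H2 is R1, which needs C2; that is never established.

No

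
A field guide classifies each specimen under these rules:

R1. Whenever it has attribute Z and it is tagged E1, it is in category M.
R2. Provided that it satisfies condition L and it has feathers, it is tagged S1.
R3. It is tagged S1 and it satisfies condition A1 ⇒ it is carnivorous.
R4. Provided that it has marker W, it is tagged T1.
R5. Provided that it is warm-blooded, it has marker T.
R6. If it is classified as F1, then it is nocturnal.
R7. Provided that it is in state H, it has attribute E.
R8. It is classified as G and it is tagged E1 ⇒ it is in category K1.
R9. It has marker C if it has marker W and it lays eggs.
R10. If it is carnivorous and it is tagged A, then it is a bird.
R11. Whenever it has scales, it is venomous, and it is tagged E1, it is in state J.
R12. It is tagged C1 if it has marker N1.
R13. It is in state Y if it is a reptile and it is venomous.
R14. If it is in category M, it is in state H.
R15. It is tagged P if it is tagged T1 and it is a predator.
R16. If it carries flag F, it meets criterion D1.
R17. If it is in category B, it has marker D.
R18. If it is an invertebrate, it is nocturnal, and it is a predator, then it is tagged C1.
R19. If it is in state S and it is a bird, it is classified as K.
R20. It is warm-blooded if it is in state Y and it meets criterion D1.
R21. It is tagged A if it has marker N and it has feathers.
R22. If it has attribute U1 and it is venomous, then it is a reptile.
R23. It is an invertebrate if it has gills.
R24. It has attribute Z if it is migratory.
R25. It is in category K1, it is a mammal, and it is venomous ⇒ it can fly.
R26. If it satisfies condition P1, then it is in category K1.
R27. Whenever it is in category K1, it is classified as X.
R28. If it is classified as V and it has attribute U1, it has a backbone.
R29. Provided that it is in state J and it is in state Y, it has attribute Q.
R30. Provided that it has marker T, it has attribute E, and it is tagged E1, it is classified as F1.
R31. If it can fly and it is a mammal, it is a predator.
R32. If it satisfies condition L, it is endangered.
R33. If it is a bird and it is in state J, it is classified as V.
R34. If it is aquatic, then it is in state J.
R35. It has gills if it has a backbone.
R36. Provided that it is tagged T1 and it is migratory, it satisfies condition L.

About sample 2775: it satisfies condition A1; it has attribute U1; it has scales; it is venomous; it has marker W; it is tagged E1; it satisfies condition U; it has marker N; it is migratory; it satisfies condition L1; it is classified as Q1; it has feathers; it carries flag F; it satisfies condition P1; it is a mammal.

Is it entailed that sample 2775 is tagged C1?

Yes

By R4 (it has marker W): it is tagged T1.
By R11 (it has scales, it is venomous, it is tagged E1): it is in state J.
By R16 (it carries flag F): it meets criterion D1.
By R21 (it has marker N, it has feathers): it is tagged A.
By R22 (it has attribute U1, it is venomous): it is a reptile.
By R24 (it is migratory): it has attribute Z.
By R26 (it satisfies condition P1): it is in category K1.
By R36 (it is tagged T1, it is migratory): it satisfies condition L.
By R1 (it has attribute Z, it is tagged E1): it is in category M.
By R2 (it satisfies condition L, it has feathers): it is tagged S1.
By R3 (it is tagged S1, it satisfies condition A1): it is carnivorous.
By R10 (it is carnivorous, it is tagged A): it is a bird.
By R13 (it is a reptile, it is venomous): it is in state Y.
By R14 (it is in category M): it is in state H.
By R20 (it is in state Y, it meets criterion D1): it is warm-blooded.
By R25 (it is in category K1, it is a mammal, it is venomous): it can fly.
By R31 (it can fly, it is a mammal): it is a predator.
By R33 (it is a bird, it is in state J): it is classified as V.
By R5 (it is warm-blooded): it has marker T.
By R7 (it is in state H): it has attribute E.
By R28 (it is classified as V, it has attribute U1): it has a backbone.
By R30 (it has marker T, it has attribute E, it is tagged E1): it is classified as F1.
By R35 (it has a backbone): it has gills.
By R6 (it is classified as F1): it is nocturnal.
By R23 (it has gills): it is an invertebrate.
By R18 (it is an invertebrate, it is nocturnal, it is a predator): it is tagged C1.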